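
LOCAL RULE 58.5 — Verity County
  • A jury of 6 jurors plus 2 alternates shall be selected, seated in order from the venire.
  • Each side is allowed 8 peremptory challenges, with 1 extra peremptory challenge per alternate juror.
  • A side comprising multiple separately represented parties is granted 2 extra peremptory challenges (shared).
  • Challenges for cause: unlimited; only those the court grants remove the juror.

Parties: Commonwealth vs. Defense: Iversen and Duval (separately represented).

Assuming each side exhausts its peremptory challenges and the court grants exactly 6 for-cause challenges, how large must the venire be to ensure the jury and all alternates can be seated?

36

Seats to fill: 6 + 2 alternates = 8.
Peremptories — Commonwealth: 8 + 1×2 = 10; Defense: 8 + 1×2 + 2 = 12; total 22.
For-cause removals: 6.
Minimum venire: 8 + 22 + 6 = 36.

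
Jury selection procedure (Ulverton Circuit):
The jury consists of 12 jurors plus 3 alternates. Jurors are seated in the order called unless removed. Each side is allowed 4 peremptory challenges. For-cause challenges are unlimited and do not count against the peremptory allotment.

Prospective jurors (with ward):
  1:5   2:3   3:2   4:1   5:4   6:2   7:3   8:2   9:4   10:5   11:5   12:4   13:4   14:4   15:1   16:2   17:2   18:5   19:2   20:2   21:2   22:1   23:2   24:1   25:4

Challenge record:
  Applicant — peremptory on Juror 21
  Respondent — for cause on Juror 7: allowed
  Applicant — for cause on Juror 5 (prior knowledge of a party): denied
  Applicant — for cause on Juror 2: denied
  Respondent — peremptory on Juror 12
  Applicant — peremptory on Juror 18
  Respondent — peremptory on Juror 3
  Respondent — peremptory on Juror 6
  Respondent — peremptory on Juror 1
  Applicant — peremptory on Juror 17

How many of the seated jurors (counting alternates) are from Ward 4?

4

Removed: #1, #3, #6, #7, #12, #17, #18, #21.
Seated (15 incl. alternates): #2, #4, #5, #8, #9, #10, #11, #13, #14, #15, #16, #19, #20, #22, #23.
Of those, in Ward 4: #5, #9, #13, #14 → 4.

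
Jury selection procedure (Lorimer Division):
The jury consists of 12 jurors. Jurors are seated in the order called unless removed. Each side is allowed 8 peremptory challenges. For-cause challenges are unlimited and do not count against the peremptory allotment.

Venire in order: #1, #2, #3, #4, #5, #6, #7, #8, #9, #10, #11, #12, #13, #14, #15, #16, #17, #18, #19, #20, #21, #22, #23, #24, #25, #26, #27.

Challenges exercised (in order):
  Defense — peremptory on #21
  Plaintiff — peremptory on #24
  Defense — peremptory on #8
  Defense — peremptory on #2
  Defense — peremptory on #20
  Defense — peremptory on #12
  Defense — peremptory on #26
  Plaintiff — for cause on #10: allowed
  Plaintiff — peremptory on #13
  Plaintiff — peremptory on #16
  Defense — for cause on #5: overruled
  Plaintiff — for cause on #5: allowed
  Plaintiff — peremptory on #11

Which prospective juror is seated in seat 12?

Removed: #2, #5, #8, #10, #11, #12, #13, #16, #20, #21, #24, #26.
Seating in order: seats 1–12 → #1, #3, #4, #6, #7, #9, #14, #15, #17, #18, #19, #22.
So seat 12 is #22.

22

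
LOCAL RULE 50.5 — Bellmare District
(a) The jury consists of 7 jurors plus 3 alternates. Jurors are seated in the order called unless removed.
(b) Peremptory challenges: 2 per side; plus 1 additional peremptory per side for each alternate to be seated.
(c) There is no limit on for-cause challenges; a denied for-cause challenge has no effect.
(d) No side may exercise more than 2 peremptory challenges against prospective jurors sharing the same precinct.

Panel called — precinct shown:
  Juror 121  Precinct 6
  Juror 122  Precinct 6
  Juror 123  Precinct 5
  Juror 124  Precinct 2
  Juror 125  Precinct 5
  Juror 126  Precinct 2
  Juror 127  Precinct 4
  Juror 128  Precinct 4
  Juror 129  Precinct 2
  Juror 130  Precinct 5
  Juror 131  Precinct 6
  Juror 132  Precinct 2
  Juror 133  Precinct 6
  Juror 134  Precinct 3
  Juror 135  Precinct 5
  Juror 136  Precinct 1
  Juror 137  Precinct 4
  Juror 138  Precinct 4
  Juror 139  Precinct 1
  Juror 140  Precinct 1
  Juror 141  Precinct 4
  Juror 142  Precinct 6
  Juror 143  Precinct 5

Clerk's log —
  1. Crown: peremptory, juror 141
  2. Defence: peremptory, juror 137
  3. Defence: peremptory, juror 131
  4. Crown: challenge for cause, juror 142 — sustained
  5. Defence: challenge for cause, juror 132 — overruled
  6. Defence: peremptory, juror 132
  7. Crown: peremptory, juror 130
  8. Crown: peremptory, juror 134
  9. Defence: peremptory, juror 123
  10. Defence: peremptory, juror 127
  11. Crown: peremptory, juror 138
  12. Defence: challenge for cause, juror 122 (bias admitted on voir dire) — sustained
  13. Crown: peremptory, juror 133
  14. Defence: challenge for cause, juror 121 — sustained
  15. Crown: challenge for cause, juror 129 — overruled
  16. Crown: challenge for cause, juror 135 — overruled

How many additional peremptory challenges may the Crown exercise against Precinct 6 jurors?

Crown peremptories so far: #141, #130, #134, #138, #133 — 5 of 5 used, 0 left overall.
Against Precinct 6: #133 — 1 used; per-precinct cap 2 leaves 1.
Binding limit: min(0, 1) = 0.

0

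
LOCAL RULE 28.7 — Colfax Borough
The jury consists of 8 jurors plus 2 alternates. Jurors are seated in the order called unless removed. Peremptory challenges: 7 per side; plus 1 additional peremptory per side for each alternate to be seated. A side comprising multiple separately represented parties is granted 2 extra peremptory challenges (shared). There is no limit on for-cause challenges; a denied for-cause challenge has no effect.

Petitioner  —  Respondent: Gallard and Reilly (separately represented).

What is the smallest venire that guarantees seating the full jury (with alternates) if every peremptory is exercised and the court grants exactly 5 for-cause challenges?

Seats to fill: 8 + 2 alternates = 10.
Peremptories — Petitioner: 7 + 1×2 = 9; Respondent: 7 + 1×2 + 2 = 11; total 20.
For-cause removals: 5.
Minimum venire: 10 + 20 + 5 = 35.

35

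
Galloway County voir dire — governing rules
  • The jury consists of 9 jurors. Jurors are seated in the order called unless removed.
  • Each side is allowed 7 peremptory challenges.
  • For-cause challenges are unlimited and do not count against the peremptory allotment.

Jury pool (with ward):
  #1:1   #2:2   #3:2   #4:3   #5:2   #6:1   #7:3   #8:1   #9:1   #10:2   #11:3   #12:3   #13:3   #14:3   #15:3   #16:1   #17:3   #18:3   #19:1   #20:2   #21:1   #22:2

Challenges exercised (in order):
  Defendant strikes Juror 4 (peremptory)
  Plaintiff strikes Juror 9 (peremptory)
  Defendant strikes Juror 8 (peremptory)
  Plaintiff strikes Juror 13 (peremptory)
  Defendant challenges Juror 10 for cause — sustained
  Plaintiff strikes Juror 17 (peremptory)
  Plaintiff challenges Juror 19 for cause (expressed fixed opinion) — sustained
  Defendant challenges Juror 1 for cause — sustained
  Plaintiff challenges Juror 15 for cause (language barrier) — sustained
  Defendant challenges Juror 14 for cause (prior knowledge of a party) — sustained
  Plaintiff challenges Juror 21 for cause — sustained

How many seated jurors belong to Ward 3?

Removed: #1, #4, #8, #9, #10, #13, #14, #15, #17, #19, #21.
Seated jurors 1–9: #2, #3, #5, #6, #7, #11, #12, #16, #18.
Of those, in Ward 3: #7, #11, #12, #18 → 4.

4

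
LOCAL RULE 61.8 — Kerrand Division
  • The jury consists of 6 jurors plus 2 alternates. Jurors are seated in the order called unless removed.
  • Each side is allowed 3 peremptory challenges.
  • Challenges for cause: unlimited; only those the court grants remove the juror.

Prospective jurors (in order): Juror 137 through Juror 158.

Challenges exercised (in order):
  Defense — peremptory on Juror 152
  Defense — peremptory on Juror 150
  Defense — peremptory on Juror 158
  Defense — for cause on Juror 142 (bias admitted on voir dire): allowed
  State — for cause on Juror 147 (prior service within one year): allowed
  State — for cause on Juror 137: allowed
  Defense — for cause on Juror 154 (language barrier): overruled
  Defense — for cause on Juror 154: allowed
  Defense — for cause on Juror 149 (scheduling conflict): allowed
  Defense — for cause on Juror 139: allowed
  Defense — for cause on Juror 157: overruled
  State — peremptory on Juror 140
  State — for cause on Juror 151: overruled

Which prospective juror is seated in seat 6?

Removed: #137, #139, #140, #142, #147, #149, #150, #152, #154, #158. (#151, #157 stay — for-cause denied.)
Seating in order: seats 1–6 → #138, #141, #143, #144, #145, #146; alternates → #148, #151.
So seat 6 is #146.

146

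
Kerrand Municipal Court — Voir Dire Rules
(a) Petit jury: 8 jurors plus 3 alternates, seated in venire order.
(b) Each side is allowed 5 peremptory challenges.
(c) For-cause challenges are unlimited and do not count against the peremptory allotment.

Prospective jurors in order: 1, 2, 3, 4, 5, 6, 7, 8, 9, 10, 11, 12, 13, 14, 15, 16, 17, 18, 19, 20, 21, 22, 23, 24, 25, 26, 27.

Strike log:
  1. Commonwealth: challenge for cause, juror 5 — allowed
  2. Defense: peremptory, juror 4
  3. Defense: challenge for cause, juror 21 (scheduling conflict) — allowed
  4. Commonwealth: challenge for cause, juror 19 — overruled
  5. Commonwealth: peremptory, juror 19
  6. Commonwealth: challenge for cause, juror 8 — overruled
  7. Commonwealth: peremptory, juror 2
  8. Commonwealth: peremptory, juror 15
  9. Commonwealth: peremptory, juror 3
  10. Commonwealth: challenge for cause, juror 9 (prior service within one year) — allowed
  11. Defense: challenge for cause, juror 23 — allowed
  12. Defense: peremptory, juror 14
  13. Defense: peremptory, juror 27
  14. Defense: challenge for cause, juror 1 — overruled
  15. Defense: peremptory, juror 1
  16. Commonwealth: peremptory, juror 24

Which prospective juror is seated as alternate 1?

17

Removed: #1, #2, #3, #4, #5, #9, #14, #15, #19, #21, #23, #24, #27. (#8 stays — for-cause denied.)
Filling seats in venire order through position 9: #6, #7, #8, #10, #11, #12, #13, #16, #17.
So alternate 1 is #17.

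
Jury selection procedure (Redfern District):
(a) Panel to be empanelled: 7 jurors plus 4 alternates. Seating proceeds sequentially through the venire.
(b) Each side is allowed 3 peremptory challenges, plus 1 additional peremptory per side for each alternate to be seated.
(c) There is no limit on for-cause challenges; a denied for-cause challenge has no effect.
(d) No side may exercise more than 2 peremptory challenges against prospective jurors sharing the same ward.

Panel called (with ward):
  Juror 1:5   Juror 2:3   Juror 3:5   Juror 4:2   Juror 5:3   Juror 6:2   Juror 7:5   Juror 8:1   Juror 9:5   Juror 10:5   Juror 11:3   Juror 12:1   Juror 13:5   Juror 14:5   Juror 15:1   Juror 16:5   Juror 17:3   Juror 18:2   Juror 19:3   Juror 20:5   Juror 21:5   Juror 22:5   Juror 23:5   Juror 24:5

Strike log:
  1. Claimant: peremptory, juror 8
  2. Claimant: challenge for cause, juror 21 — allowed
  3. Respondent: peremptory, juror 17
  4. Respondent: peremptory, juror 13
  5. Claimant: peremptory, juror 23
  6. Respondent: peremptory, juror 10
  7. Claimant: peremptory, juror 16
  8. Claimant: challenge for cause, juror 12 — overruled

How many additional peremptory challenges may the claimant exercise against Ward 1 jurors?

Claimant peremptories so far: #8, #23, #16 — 3 of 7 used, 4 left overall.
Against Ward 1: #8 — 1 used; per-ward cap 2 leaves 1.
Binding limit: min(4, 1) = 1.

1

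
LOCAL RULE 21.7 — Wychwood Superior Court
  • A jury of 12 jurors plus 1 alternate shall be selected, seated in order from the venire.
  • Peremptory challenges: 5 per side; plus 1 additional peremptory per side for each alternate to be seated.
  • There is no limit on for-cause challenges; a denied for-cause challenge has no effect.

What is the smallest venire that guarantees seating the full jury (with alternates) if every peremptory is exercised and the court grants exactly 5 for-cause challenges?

Seats to fill: 12 + 1 alternates = 13.
Peremptories: 5 + 1×1 = 6 per side × 2 sides = 12.
For-cause removals: 5.
Minimum venire: 13 + 12 + 5 = 30.

30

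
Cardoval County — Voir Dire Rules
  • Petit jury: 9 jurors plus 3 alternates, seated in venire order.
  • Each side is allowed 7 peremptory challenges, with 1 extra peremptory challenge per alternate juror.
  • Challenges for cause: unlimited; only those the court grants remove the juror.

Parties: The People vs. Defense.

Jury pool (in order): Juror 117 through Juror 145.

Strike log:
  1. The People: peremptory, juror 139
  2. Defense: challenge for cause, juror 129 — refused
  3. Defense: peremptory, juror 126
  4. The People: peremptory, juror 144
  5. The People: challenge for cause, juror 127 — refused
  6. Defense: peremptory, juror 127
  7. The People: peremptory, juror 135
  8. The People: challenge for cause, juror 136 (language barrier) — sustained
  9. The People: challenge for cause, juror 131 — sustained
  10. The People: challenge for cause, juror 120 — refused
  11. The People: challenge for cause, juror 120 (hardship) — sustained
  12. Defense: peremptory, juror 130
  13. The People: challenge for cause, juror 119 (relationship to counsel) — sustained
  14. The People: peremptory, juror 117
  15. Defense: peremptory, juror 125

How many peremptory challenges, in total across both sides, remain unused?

The People allotment: 7 base + 1 × 3 alternates = 10. Defense allotment: 7 base + 1 × 3 alternates = 10.
The People peremptories used: #139, #144, #135, #117 — 4 (for-cause on #127, #136, #131, #120, #120, #119 don't count).
Defense peremptories used: #126, #127, #130, #125 — 4 (the for-cause on #129 doesn't count).
Remaining: (10 − 4) + (10 − 4) = 12.

12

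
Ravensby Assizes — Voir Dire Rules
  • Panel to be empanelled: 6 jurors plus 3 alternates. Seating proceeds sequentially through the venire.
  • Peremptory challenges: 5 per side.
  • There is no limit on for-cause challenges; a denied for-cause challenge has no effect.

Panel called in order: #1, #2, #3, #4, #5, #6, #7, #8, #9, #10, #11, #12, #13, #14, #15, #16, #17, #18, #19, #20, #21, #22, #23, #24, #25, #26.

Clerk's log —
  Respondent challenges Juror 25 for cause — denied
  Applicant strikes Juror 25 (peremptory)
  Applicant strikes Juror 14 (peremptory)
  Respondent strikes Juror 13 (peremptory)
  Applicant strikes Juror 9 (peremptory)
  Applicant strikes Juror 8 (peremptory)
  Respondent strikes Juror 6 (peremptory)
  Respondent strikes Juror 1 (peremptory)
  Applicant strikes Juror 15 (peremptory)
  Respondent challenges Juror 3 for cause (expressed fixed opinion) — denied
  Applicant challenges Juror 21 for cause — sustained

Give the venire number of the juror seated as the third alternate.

16

Removed: #1, #6, #8, #9, #13, #14, #15, #21, #25. (#3 stays — for-cause denied.)
Seating in order: seats 1–6 → #2, #3, #4, #5, #7, #10; alternates → #11, #12, #16.
So alternate 3 is #16.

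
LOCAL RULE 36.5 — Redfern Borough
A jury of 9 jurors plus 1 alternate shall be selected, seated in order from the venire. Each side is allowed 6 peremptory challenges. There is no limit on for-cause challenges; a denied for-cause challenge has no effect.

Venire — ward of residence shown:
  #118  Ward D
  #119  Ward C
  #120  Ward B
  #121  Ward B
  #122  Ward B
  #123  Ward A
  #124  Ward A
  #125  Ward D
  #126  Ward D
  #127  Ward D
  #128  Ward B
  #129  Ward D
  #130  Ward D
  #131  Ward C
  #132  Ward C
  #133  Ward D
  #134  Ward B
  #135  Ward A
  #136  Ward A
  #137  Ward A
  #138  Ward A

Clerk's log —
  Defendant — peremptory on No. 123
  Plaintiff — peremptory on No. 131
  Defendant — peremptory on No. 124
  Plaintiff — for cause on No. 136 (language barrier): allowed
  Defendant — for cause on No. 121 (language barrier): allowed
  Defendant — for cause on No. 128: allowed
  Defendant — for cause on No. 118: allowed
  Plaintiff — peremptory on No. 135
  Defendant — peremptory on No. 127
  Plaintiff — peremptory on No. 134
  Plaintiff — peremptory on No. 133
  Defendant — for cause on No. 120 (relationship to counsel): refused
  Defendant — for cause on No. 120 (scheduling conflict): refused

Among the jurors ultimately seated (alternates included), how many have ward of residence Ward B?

2

Removed: #118, #121, #123, #124, #127, #128, #131, #133, #134, #135, #136.
Seated (10 incl. alternates): #119, #120, #122, #125, #126, #129, #130, #132, #137, #138.
Of those, in Ward B: #120, #122 → 2.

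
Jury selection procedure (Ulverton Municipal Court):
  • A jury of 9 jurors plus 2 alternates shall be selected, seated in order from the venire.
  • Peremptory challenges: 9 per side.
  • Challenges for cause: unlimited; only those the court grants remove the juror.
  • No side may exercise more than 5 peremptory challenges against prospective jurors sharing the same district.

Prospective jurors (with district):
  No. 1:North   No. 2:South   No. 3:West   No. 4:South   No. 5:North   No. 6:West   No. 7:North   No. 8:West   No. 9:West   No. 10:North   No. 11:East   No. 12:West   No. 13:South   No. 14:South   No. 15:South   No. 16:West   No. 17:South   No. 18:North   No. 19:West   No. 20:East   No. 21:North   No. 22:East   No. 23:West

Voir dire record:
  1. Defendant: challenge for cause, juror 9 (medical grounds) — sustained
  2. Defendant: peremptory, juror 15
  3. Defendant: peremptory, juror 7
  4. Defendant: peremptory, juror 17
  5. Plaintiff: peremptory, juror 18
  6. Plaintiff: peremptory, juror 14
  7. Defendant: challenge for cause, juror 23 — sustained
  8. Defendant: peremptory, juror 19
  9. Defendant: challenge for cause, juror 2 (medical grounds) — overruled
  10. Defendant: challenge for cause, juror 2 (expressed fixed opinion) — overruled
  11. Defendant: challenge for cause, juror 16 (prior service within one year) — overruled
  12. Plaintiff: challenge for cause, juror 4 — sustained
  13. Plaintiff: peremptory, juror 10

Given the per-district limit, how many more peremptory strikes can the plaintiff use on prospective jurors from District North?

3

Plaintiff peremptories so far: #18, #14, #10 — 3 of 9 used, 6 left overall.
Against District North: #18, #10 — 2 used; per-district cap 5 leaves 3.
Binding limit: min(6, 3) = 3.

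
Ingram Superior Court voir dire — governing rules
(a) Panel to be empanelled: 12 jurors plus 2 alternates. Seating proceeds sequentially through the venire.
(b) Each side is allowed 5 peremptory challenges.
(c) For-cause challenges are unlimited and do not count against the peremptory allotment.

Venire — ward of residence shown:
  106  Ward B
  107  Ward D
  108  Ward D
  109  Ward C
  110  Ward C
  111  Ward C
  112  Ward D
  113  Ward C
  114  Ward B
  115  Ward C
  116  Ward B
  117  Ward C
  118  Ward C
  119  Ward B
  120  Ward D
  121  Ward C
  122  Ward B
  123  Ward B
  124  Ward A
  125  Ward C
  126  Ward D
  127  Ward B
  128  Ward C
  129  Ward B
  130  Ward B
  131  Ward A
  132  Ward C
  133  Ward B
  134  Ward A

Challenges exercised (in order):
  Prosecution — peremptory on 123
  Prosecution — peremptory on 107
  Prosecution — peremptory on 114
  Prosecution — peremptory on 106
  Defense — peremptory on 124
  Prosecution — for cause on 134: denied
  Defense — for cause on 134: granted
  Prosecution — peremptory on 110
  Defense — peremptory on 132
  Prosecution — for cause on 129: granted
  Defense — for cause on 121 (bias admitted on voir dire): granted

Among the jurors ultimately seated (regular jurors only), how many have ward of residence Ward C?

6

Removed: #106, #107, #110, #114, #121, #123, #124, #129, #132, #134.
Seated jurors 1–12: #108, #109, #111, #112, #113, #115, #116, #117, #118, #119, #120, #122 (alternates #125, #126 not counted).
Of those, in Ward C: #109, #111, #113, #115, #117, #118 → 6.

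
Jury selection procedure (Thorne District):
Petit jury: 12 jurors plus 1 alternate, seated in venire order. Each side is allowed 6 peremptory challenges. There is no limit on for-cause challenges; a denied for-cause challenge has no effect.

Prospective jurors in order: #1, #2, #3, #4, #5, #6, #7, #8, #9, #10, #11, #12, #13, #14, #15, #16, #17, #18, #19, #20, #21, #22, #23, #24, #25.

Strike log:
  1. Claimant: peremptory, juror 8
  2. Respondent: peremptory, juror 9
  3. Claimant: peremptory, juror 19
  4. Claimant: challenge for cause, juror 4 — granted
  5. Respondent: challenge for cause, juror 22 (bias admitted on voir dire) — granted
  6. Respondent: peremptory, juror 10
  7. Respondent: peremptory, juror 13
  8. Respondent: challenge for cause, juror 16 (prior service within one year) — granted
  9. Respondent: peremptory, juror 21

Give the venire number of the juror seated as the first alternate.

Removed: #4, #8, #9, #10, #13, #16, #19, #21, #22.
Seating in order: seats 1–12 → #1, #2, #3, #5, #6, #7, #11, #12, #14, #15, #17, #18; alternates → #20.
So alternate 1 is #20.

20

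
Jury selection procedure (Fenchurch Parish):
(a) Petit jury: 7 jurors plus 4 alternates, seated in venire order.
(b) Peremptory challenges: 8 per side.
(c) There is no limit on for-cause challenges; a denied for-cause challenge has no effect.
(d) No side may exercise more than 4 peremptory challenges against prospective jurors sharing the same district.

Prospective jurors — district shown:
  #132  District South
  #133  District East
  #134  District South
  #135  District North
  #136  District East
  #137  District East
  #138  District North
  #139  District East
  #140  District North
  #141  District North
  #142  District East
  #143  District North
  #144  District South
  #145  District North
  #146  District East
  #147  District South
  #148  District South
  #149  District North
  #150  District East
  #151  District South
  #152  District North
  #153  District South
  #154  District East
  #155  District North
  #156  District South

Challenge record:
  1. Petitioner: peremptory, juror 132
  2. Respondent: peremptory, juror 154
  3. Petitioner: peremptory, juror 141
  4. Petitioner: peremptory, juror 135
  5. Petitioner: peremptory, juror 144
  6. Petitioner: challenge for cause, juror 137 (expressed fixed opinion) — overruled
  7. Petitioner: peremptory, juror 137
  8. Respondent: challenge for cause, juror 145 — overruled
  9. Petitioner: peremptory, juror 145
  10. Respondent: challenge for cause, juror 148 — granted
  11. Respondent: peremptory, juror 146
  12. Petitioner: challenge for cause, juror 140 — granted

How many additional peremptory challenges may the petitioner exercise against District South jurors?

2

Petitioner peremptories so far: #132, #141, #135, #144, #137, #145 — 6 of 8 used, 2 left overall.
Against District South: #132, #144 — 2 used; per-district cap 4 leaves 2.
Binding limit: min(2, 2) = 2.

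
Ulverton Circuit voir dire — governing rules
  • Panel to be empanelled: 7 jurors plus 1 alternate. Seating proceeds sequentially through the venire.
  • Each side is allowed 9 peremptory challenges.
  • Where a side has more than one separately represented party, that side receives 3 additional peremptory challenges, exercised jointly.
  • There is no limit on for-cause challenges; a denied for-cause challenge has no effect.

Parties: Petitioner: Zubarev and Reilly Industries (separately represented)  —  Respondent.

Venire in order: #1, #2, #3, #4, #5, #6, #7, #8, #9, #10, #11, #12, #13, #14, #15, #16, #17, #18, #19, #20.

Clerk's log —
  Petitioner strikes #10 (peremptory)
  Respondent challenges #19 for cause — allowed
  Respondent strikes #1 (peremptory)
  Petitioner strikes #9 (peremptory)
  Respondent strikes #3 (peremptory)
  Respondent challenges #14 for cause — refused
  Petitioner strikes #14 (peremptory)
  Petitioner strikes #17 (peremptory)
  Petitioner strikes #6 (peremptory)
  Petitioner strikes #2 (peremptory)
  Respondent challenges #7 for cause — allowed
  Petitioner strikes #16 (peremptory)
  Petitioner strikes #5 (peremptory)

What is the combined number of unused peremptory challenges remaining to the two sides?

Petitioner allotment: 9 base + 3 multi-party = 12. Respondent allotment: 9.
Petitioner peremptories used: #10, #9, #14, #17, #6, #2, #16, #5 — 8.
Respondent peremptories used: #1, #3 — 2 (for-cause on #19, #14, #7 don't count).
Remaining: (12 − 8) + (9 − 2) = 11.

11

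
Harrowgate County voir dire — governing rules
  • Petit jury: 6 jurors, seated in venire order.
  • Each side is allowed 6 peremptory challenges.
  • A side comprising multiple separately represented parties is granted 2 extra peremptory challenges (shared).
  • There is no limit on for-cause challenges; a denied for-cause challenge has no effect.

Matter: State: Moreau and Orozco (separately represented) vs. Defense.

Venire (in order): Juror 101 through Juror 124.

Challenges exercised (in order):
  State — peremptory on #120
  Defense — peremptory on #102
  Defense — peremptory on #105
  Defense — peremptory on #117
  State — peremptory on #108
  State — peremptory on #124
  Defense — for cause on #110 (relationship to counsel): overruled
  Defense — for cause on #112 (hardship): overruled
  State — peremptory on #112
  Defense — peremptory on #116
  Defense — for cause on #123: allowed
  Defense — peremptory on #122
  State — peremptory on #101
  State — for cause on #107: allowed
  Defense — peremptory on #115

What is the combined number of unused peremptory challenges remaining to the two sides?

State allotment: 6 base + 2 multi-party = 8. Defense allotment: 6.
State peremptories used: #120, #108, #124, #112, #101 — 5 (the for-cause on #107 doesn't count).
Defense peremptories used: #102, #105, #117, #116, #122, #115 — 6 (for-cause on #110, #112, #123 don't count).
Remaining: (8 − 5) + (6 − 6) = 3.

3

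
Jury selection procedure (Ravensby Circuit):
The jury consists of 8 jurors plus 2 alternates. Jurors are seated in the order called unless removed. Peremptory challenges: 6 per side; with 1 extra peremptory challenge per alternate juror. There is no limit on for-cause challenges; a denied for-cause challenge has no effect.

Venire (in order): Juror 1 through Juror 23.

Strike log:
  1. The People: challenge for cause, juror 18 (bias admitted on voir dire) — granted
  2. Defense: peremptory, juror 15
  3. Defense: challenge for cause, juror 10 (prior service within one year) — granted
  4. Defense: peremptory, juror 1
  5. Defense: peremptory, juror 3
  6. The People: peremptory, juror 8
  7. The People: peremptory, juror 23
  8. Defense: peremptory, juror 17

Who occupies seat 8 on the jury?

12

Removed: #1, #3, #8, #10, #15, #17, #18, #23.
Seating in order: seats 1–8 → #2, #4, #5, #6, #7, #9, #11, #12; alternates → #13, #14.
So seat 8 is #12.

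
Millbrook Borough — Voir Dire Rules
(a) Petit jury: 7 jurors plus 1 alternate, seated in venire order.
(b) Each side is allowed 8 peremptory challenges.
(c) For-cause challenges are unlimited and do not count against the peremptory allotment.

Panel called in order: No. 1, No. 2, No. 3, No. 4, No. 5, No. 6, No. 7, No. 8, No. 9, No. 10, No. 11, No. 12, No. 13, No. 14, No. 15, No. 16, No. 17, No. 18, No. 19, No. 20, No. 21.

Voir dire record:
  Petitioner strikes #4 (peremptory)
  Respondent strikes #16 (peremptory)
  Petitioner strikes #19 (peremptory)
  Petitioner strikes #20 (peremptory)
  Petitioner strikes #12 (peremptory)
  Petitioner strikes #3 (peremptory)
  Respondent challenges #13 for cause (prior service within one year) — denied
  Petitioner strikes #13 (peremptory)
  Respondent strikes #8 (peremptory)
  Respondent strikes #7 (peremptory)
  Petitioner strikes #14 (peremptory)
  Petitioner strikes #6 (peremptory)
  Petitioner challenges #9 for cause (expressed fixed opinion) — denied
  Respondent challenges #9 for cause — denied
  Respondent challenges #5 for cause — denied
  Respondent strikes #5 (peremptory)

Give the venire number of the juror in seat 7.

17

Removed: #3, #4, #5, #6, #7, #8, #12, #13, #14, #16, #19, #20. (#9 stays — for-cause denied.)
Seating in order: seats 1–7 → #1, #2, #9, #10, #11, #15, #17; alternates → #18.
So seat 7 is #17.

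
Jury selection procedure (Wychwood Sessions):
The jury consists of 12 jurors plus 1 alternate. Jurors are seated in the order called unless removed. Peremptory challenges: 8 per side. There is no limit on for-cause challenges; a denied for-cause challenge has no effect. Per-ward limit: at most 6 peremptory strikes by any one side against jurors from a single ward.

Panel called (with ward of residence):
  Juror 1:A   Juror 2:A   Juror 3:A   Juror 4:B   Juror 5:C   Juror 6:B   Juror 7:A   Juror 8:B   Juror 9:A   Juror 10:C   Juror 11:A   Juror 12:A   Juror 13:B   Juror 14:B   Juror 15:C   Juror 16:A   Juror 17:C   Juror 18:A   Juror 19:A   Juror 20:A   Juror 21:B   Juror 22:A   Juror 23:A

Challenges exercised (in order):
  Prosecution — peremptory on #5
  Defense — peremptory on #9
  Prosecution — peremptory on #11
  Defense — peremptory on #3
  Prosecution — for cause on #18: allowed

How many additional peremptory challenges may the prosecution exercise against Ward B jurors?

6

Prosecution peremptories so far: #5, #11 — 2 of 8 used, 6 left overall.
Against Ward B: none yet — per-ward cap 6 leaves 6.
Binding limit: min(6, 6) = 6.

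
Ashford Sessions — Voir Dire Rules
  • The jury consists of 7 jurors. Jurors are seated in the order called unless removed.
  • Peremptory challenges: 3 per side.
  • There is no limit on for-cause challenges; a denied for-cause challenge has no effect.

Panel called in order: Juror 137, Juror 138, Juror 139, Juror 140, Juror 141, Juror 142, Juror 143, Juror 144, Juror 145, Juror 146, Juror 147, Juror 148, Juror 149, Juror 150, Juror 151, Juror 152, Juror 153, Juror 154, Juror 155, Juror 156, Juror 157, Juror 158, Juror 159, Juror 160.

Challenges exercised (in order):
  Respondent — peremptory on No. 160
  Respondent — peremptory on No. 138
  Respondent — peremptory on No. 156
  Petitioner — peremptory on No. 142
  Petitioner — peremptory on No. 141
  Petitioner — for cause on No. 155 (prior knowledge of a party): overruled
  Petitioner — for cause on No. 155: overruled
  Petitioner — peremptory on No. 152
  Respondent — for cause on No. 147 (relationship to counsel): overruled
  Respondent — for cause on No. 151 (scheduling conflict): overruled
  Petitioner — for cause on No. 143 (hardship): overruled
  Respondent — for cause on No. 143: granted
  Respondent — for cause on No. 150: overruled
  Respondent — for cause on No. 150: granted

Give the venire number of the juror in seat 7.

147

Removed: #138, #141, #142, #143, #150, #152, #156, #160. (#147, #151, #155 stay — for-cause denied.)
Seating in order: seats 1–7 → #137, #139, #140, #144, #145, #146, #147.
So seat 7 is #147.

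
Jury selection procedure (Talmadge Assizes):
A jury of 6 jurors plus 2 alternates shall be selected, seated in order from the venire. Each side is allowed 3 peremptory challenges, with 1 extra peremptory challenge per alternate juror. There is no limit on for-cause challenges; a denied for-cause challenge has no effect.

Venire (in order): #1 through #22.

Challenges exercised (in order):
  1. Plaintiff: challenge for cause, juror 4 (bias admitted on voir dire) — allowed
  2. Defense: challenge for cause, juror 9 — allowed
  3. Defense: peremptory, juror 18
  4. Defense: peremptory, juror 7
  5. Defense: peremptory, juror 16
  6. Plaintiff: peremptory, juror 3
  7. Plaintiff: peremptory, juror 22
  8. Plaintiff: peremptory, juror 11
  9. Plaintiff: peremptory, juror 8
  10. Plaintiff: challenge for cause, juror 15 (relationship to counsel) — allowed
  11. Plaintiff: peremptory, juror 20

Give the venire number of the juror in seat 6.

Removed: #3, #4, #7, #8, #9, #11, #15, #16, #18, #20, #22.
Seating in order: seats 1–6 → #1, #2, #5, #6, #10, #12; alternates → #13, #14.
So seat 6 is #12.

12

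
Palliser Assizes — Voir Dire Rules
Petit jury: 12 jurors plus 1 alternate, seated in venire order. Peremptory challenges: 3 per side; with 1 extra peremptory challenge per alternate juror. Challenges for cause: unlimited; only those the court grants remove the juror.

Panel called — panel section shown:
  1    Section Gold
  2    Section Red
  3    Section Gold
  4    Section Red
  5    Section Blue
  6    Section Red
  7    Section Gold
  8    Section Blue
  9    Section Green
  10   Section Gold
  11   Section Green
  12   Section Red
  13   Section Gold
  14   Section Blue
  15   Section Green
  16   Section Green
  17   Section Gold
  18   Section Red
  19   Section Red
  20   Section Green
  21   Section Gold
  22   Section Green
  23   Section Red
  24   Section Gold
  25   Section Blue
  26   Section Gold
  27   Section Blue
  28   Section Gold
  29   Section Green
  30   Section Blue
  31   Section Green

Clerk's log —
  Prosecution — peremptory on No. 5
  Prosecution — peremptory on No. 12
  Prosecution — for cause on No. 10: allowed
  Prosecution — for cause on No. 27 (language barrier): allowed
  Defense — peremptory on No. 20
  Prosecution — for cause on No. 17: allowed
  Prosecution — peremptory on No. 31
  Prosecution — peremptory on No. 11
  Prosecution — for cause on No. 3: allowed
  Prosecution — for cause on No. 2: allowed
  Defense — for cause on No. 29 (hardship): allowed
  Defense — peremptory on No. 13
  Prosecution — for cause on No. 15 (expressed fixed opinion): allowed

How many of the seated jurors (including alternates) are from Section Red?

Removed: #2, #3, #5, #10, #11, #12, #13, #15, #17, #20, #27, #29, #31.
Seated (13 incl. alternates): #1, #4, #6, #7, #8, #9, #14, #16, #18, #19, #21, #22, #23.
Of those, in Section Red: #4, #6, #18, #19, #23 → 5.

5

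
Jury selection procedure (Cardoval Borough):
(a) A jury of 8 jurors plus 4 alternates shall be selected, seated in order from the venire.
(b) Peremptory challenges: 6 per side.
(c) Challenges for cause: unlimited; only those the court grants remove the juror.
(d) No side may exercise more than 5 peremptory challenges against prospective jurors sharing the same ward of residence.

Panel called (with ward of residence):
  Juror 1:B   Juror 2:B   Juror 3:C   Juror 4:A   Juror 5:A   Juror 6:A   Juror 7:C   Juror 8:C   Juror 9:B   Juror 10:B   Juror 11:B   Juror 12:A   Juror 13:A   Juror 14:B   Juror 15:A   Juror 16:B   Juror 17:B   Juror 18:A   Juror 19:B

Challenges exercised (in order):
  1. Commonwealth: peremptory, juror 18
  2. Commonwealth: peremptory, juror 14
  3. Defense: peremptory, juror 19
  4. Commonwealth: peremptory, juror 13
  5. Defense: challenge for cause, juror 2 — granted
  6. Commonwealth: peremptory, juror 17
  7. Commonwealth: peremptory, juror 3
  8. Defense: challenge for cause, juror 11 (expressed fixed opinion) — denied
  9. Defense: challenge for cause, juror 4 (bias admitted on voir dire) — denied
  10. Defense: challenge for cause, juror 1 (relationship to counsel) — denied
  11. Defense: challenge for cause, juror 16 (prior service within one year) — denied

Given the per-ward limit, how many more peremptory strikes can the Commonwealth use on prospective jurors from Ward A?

1

Commonwealth peremptories so far: #18, #14, #13, #17, #3 — 5 of 6 used, 1 left overall.
Against Ward A: #18, #13 — 2 used; per-ward cap 5 leaves 3.
Binding limit: min(1, 3) = 1.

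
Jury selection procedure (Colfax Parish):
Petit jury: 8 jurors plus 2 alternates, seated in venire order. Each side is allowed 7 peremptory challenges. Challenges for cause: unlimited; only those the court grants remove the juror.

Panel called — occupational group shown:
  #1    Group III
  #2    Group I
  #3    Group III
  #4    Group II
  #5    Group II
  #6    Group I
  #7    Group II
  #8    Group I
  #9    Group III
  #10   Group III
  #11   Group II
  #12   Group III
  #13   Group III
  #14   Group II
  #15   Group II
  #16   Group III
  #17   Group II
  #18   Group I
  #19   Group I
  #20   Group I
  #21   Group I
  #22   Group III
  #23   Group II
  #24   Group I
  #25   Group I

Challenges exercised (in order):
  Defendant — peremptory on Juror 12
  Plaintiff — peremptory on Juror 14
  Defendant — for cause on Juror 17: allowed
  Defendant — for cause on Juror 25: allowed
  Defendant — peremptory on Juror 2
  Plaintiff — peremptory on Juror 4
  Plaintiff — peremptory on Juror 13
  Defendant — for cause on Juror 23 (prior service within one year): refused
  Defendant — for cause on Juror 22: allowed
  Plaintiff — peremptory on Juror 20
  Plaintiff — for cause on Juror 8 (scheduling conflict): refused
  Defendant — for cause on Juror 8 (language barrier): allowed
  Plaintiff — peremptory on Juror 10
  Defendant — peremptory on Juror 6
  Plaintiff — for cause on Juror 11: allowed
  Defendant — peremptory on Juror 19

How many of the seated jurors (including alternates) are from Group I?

2

Removed: #2, #4, #6, #8, #10, #11, #12, #13, #14, #17, #19, #20, #22, #25.
Seated (10 incl. alternates): #1, #3, #5, #7, #9, #15, #16, #18, #21, #23.
Of those, in Group I: #18, #21 → 2.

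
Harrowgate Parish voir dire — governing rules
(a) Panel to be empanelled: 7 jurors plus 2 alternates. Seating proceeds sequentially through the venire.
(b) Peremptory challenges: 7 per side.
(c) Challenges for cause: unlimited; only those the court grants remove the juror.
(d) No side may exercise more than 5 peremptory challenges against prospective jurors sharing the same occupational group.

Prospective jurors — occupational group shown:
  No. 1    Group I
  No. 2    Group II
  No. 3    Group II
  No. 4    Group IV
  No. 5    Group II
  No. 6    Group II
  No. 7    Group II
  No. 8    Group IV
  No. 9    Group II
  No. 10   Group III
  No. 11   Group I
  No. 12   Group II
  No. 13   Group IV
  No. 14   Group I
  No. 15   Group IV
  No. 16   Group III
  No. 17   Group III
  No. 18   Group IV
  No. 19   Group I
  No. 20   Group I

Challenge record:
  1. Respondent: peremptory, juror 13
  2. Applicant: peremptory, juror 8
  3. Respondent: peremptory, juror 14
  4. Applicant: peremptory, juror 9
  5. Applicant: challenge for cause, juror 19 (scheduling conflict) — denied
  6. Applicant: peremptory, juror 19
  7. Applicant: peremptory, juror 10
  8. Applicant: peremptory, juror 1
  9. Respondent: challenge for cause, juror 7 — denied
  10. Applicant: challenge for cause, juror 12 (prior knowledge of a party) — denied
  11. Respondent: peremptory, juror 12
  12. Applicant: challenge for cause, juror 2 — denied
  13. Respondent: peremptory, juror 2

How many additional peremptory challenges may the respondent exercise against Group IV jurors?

Respondent peremptories so far: #13, #14, #12, #2 — 4 of 7 used, 3 left overall.
Against Group IV: #13 — 1 used; per-group cap 5 leaves 4.
Binding limit: min(3, 4) = 3.

3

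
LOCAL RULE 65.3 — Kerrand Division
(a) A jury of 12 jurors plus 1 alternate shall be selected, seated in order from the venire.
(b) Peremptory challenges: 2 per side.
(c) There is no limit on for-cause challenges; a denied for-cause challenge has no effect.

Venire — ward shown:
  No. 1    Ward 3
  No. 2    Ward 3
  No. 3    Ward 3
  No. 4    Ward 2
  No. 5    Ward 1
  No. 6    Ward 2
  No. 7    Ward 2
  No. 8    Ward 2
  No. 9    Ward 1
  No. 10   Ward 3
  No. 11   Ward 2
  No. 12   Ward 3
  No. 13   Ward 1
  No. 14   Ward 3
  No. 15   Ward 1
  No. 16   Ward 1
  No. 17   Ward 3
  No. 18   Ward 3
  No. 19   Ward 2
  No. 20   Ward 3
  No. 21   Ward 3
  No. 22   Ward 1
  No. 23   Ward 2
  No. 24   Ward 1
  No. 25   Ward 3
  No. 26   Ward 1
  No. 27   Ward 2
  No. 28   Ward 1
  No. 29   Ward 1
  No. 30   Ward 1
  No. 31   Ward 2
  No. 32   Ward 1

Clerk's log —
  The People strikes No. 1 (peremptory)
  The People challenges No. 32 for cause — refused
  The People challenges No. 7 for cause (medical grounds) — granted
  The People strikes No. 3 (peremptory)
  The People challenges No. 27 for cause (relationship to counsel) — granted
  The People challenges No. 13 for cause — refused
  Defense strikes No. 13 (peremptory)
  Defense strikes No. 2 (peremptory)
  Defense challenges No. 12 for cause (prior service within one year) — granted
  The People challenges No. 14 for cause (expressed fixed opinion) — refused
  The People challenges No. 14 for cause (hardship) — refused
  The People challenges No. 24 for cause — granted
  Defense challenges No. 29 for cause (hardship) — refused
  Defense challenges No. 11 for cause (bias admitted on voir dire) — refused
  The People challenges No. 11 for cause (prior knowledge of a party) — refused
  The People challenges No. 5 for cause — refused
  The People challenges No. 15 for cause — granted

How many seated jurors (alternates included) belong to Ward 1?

Removed: #1, #2, #3, #7, #12, #13, #15, #24, #27.
Seated (13 incl. alternates): #4, #5, #6, #8, #9, #10, #11, #14, #16, #17, #18, #19, #20.
Of those, in Ward 1: #5, #9, #16 → 3.

3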